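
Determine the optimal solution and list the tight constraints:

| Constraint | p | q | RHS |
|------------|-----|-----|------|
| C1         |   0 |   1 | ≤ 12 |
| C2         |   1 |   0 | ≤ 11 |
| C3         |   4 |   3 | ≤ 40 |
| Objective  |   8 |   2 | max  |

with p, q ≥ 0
Optimal: p = 10, q = 0
Binding: C3, q ≥ 0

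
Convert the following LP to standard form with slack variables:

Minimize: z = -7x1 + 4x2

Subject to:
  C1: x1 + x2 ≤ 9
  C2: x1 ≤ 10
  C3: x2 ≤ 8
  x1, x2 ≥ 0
min z = -7x1 + 4x2

s.t.
  x1 + x2 + s1 = 9
  x1 + s2 = 10
  x2 + s3 = 8
  x1, x2, s1, s2, s3 ≥ 0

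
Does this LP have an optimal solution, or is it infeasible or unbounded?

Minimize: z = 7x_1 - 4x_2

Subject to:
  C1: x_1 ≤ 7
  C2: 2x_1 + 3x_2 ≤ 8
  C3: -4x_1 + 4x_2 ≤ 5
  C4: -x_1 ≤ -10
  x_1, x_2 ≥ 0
C1 requires x_1 ≤ 7, while C4 (-x_1 ≤ -10) is equivalent to x_1 ≥ 10. Together they would need 10 ≤ x_1 ≤ 7, which is impossible since 10 > 7. No point satisfies all constraints.

Infeasible — the constraint set is empty.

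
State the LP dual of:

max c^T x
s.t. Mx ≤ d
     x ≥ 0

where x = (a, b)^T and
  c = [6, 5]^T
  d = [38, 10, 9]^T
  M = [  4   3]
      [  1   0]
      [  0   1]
Minimize: z = 38y1 + 10y2 + 9y3

Subject to:
  C1: -4y1 - y2 ≤ -6
  C2: -3y1 - y3 ≤ -5
  y1, y2, y3 ≥ 0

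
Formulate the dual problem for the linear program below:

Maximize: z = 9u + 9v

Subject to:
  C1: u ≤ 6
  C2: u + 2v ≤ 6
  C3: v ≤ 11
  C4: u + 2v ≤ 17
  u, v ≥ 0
Minimize: z = 6y1 + 6y2 + 11y3 + 17y4

Subject to:
  C1: -y1 - y2 - y4 ≤ -9
  C2: -2y2 - y3 - 2y4 ≤ -9
  y1, y2, y3, y4 ≥ 0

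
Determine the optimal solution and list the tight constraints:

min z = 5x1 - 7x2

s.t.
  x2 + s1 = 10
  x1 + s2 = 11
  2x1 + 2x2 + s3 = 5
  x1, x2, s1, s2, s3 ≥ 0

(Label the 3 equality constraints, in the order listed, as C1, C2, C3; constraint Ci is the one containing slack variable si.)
Optimal: x1 = 0, x2 = 2.5
Slack at optimum:
  C1: slack = 7.5
  C2: slack = 11
  C3: slack = 0 (binding)
  x1 ≥ 0: x1 = 0 (binding)
  x2 ≥ 0: x2 = 2.5
Binding constraints: C3, x1 ≥ 0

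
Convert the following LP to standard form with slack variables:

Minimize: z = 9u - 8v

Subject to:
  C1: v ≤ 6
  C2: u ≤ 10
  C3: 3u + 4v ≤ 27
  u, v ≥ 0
min z = 9u - 8v

s.t.
  v + s1 = 6
  u + s2 = 10
  3u + 4v + s3 = 27
  u, v, s1, s2, s3 ≥ 0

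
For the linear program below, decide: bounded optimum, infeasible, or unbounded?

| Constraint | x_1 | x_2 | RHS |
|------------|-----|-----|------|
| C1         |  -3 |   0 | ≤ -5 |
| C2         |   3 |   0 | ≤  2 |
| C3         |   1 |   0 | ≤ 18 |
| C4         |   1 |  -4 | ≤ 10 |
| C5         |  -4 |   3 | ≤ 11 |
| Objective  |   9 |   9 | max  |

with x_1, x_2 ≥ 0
C2 requires 3x_1 ≤ 2, while C1 (-3x_1 ≤ -5) is equivalent to 3x_1 ≥ 5. Together they would need 5 ≤ 3x_1 ≤ 2, which is impossible since 5 > 2. No point satisfies all constraints.

Infeasible: no point satisfies all constraints simultaneously.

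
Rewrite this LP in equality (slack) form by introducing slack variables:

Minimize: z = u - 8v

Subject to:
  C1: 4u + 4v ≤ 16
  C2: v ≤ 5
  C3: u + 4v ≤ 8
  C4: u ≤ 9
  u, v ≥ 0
min z = u - 8v

s.t.
  4u + 4v + s1 = 16
  v + s2 = 5
  u + 4v + s3 = 8
  u + s4 = 9
  u, v, s1, s2, s3, s4 ≥ 0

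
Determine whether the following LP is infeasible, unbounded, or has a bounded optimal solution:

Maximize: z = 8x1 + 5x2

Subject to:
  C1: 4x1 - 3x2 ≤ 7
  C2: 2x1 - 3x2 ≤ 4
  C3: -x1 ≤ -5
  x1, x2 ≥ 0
Feasible point: (5, 5) satisfies every constraint, so the LP is feasible.
Direction d = (0, 1): for each constraint row a, a·d ≤ 0 —
  (4)(0) + (-3)(1) = -3 ≤ 0
  (2)(0) + (-3)(1) = -3 ≤ 0
  (-1)(0) + (0)(1) = 0 ≤ 0
and d ≥ 0, so (5, 5) + t·d stays feasible for every t ≥ 0. Along this ray z = 8x1 + 5x2 changes by 5 per unit t, so z → +∞.

Unbounded: there is a feasible ray along which z → +∞.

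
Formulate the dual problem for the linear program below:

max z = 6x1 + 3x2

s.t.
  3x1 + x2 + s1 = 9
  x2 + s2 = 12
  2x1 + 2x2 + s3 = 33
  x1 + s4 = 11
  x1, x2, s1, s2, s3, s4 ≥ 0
Minimize: z = 9y1 + 12y2 + 33y3 + 11y4

Subject to:
  C1: -3y1 - 2y3 - y4 ≤ -6
  C2: -y1 - y2 - 2y3 ≤ -3
  y1, y2, y3, y4 ≥ 0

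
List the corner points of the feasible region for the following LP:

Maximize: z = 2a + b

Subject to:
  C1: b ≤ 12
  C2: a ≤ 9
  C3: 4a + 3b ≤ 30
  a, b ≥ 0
Each vertex is the intersection of two constraint boundaries that also satisfies all remaining constraints:
  a = 0 and b = 0 → (0, 0)
  4a + 3b = 30 and b = 0 → (7.5, 0)
  4a + 3b = 30 and a = 0 → (0, 10)

Vertices: (0, 0), (7.5, 0), (0, 10)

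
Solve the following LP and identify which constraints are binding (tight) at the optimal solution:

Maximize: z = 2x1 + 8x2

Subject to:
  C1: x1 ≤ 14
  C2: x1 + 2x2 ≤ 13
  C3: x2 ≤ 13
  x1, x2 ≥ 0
Optimal: x1 = 0, x2 = 6.5
Binding: C2, x1 ≥ 0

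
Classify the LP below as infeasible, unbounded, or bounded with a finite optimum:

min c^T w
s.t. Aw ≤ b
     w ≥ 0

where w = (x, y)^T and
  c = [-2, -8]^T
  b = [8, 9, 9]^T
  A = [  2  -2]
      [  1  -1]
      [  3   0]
Feasible point: (0, 0) satisfies every constraint, so the LP is feasible.
Direction d = (0, 1): for each constraint row a, a·d ≤ 0 —
  (2)(0) + (-2)(1) = -2 ≤ 0
  (1)(0) + (-1)(1) = -1 ≤ 0
  (3)(0) + (0)(1) = 0 ≤ 0
and d ≥ 0, so (0, 0) + t·d stays feasible for every t ≥ 0. Along this ray z = -2x - 8y changes by -8 per unit t, so z → −∞.

Unbounded: there is a feasible ray along which z → −∞.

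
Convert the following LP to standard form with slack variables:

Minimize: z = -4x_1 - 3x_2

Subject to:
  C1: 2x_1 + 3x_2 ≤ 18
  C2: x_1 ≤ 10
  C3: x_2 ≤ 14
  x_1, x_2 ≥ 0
min z = -4x_1 - 3x_2

s.t.
  2x_1 + 3x_2 + s1 = 18
  x_1 + s2 = 10
  x_2 + s3 = 14
  x_1, x_2, s1, s2, s3 ≥ 0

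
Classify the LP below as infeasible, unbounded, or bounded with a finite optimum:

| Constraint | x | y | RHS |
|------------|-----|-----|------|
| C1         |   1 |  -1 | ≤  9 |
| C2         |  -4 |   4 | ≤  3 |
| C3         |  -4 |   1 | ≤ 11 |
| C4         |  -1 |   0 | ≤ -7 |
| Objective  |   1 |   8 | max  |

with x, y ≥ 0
Feasible point: (7, 0) satisfies every constraint, so the LP is feasible.
Direction d = (1, 1): for each constraint row a, a·d ≤ 0 —
  (1)(1) + (-1)(1) = 0 ≤ 0
  (-4)(1) + (4)(1) = 0 ≤ 0
  (-4)(1) + (1)(1) = -3 ≤ 0
  (-1)(1) + (0)(1) = -1 ≤ 0
and d ≥ 0, so (7, 0) + t·d stays feasible for every t ≥ 0. Along this ray z = x + 8y changes by 9 per unit t, so z → +∞.

Unbounded: there is a feasible ray along which z → +∞.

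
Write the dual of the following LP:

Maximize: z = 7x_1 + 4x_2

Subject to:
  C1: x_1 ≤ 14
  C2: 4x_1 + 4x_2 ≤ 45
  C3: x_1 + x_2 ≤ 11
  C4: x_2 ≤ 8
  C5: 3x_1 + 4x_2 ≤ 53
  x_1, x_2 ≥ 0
Minimize: z = 14y1 + 45y2 + 11y3 + 8y4 + 53y5

Subject to:
  C1: -y1 - 4y2 - y3 - 3y5 ≤ -7
  C2: -4y2 - y3 - y4 - 4y5 ≤ -4
  y1, y2, y3, y4, y5 ≥ 0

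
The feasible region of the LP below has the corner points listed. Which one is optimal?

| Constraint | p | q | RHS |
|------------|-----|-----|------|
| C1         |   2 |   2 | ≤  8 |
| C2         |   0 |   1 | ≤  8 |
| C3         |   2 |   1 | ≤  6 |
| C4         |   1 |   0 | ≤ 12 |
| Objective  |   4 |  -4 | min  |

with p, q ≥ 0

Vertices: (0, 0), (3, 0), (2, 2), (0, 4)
Evaluating z = 4p - 4q at each vertex:
  (0, 0): z = 0
  (3, 0): z = 12
  (2, 2): z = 0
  (0, 4): z = -16

The smallest value is z = -16, attained at (0, 4).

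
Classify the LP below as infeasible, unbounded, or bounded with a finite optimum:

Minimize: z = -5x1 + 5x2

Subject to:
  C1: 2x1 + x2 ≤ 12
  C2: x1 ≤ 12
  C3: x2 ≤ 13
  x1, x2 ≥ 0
The point (6, 0) satisfies every constraint, so the LP is feasible; the constraints give x1 ≤ 12 and x2 ≤ 13, which with x1, x2 ≥ 0 keep the feasible region inside a bounded box. A feasible, bounded LP attains a finite optimum at a vertex.

Bounded optimum: z* = -30 at (6, 0).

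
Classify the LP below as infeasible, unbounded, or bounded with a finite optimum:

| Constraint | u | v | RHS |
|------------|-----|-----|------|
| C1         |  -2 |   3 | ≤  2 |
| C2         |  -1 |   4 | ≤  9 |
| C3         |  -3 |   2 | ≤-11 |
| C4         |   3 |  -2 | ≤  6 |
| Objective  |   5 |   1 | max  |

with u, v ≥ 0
C4 requires 3u - 2v ≤ 6, while C3 (-3u + 2v ≤ -11) is equivalent to 3u - 2v ≥ 11. Together they would need 11 ≤ 3u - 2v ≤ 6, which is impossible since 11 > 6. No point satisfies all constraints.

The feasible region is empty; the LP is infeasible.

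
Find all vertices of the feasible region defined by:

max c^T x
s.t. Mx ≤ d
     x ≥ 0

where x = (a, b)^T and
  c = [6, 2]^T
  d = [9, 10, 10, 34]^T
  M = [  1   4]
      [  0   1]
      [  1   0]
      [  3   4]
Each vertex is the intersection of two constraint boundaries that also satisfies all remaining constraints:
  a = 0 and b = 0 → (0, 0)
  a + 4b = 9 and b = 0 → (9, 0)
  a + 4b = 9 and a = 0 → (0, 2.25)

Vertices: (0, 0), (9, 0), (0, 2.25)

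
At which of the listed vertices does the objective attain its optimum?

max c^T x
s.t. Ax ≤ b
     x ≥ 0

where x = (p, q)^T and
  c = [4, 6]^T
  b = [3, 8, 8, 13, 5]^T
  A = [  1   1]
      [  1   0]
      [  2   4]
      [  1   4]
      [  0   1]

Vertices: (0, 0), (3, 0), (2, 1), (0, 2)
Evaluating z = 4p + 6q at each vertex:
  (0, 0): z = 0
  (3, 0): z = 12
  (2, 1): z = 14
  (0, 2): z = 12

The largest value is z = 14, attained at (2, 1).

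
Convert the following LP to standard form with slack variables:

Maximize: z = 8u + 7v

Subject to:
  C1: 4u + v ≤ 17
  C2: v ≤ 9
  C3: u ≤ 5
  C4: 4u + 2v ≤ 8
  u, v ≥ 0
max z = 8u + 7v

s.t.
  4u + v + s1 = 17
  v + s2 = 9
  u + s3 = 5
  4u + 2v + s4 = 8
  u, v, s1, s2, s3, s4 ≥ 0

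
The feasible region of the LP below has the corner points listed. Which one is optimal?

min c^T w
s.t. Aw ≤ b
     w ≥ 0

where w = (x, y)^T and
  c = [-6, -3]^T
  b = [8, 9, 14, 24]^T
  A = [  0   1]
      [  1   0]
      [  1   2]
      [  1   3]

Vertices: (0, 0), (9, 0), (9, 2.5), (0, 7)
(9, 2.5) with z = -61.5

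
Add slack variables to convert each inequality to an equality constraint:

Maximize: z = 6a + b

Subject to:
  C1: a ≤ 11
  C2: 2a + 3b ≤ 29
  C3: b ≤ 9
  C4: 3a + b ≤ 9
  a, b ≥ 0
max z = 6a + b

s.t.
  a + s1 = 11
  2a + 3b + s2 = 29
  b + s3 = 9
  3a + b + s4 = 9
  a, b, s1, s2, s3, s4 ≥ 0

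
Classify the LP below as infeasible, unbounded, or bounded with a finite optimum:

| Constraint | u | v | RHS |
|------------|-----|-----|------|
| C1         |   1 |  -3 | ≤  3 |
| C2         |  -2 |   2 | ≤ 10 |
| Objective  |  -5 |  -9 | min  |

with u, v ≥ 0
Feasible point: (0, 0) satisfies every constraint, so the LP is feasible.
Direction d = (1, 1): for each constraint row a, a·d ≤ 0 —
  (1)(1) + (-3)(1) = -2 ≤ 0
  (-2)(1) + (2)(1) = 0 ≤ 0
and d ≥ 0, so (0, 0) + t·d stays feasible for every t ≥ 0. Along this ray z = -5u - 9v changes by -14 per unit t, so z → −∞.

Unbounded — the objective can decrease without bound over the feasible region.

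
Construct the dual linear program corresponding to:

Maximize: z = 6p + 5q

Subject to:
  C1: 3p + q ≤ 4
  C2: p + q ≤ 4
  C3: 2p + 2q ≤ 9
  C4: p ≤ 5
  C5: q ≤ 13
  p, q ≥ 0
Minimize: z = 4y1 + 4y2 + 9y3 + 5y4 + 13y5

Subject to:
  C1: -3y1 - y2 - 2y3 - y4 ≤ -6
  C2: -y1 - y2 - 2y3 - y5 ≤ -5
  y1, y2, y3, y4, y5 ≥ 0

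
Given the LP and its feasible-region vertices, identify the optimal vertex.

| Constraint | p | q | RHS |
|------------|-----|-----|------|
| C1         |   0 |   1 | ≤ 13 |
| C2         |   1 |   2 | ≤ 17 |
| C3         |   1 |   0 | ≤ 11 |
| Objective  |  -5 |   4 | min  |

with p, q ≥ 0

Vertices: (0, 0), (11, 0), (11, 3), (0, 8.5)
Evaluating z = -5p + 4q at each vertex:
  (0, 0): z = 0
  (11, 0): z = -55
  (11, 3): z = -43
  (0, 8.5): z = 34

The smallest value is z = -55, attained at (11, 0).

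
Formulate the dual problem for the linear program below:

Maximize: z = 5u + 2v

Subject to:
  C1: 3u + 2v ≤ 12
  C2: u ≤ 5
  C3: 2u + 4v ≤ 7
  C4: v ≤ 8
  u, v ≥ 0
Minimize: z = 12y1 + 5y2 + 7y3 + 8y4

Subject to:
  C1: -3y1 - y2 - 2y3 ≤ -5
  C2: -2y1 - 4y3 - y4 ≤ -2
  y1, y2, y3, y4 ≥ 0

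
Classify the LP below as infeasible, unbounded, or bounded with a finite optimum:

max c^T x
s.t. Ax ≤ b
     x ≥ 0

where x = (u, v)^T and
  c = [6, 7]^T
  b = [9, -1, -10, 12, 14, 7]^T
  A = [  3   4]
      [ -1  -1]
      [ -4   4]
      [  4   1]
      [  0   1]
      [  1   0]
The point (3, 0) satisfies every constraint, so the LP is feasible; the constraints give u ≤ 7 and v ≤ 14, which with u, v ≥ 0 keep the feasible region inside a bounded box. A feasible, bounded LP attains a finite optimum at a vertex.

Evaluating z = 6u + 7v at each vertex:
  (2.5, 0): z = 15
  (3, 0): z = 18
  (2.714, 0.2143): z = 17.79

Bounded optimum: z* = 18 at (3, 0).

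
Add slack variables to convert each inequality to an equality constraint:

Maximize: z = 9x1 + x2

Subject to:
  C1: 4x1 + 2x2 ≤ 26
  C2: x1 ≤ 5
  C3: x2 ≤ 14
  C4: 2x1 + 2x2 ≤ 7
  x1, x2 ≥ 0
max z = 9x1 + x2

s.t.
  4x1 + 2x2 + s1 = 26
  x1 + s2 = 5
  x2 + s3 = 14
  2x1 + 2x2 + s4 = 7
  x1, x2, s1, s2, s3, s4 ≥ 0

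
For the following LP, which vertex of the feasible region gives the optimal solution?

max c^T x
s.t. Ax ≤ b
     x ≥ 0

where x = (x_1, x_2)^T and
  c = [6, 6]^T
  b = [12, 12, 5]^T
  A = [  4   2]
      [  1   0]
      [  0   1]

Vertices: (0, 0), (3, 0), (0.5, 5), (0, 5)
Evaluating z = 6x_1 + 6x_2 at each vertex:
  (0, 0): z = 0
  (3, 0): z = 18
  (0.5, 5): z = 33
  (0, 5): z = 30

The largest value is z = 33, attained at (0.5, 5).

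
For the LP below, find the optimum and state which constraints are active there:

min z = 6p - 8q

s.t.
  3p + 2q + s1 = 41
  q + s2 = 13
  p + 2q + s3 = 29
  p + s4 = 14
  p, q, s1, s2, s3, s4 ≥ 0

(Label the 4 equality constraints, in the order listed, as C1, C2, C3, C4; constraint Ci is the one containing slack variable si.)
Optimal: p = 0, q = 13
Slack at optimum:
  C1: slack = 15
  C2: slack = 0 (binding)
  C3: slack = 3
  C4: slack = 14
  p ≥ 0: p = 0 (binding)
  q ≥ 0: q = 13
Binding constraints: C2, p ≥ 0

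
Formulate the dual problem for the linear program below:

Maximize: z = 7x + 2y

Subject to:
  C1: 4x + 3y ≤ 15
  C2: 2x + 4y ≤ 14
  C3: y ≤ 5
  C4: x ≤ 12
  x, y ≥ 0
Minimize: z = 15y1 + 14y2 + 5y3 + 12y4

Subject to:
  C1: -4y1 - 2y2 - y4 ≤ -7
  C2: -3y1 - 4y2 - y3 ≤ -2
  y1, y2, y3, y4 ≥ 0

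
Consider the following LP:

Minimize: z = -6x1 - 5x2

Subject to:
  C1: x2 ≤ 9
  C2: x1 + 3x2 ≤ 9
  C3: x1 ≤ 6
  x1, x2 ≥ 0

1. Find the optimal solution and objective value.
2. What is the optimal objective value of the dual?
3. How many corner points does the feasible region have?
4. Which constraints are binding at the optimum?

1. x1 = 6, x2 = 1, z = -41
2. -41 (by strong duality, equal to the primal optimum)
3. 4
4. C2, C3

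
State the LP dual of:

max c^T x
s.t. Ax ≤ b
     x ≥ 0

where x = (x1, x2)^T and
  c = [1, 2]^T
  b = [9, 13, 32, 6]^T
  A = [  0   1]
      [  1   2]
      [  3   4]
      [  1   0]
Minimize: z = 9y1 + 13y2 + 32y3 + 6y4

Subject to:
  C1: -y2 - 3y3 - y4 ≤ -1
  C2: -y1 - 2y2 - 4y3 ≤ -2
  y1, y2, y3, y4 ≥ 0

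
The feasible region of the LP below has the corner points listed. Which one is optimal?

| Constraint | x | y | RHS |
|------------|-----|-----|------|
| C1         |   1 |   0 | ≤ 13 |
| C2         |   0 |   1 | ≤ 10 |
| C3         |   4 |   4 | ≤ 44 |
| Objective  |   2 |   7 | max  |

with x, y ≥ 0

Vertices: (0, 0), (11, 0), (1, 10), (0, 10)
Evaluating z = 2x + 7y at each vertex:
  (0, 0): z = 0
  (11, 0): z = 22
  (1, 10): z = 72
  (0, 10): z = 70

The largest value is z = 72, attained at (1, 10).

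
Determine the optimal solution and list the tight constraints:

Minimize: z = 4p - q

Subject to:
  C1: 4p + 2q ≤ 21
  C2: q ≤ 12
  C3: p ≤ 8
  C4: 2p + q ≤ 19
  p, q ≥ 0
Optimal: p = 0, q = 10.5
Slack at optimum:
  C1: slack = 0 (binding)
  C2: slack = 1.5
  C3: slack = 8
  C4: slack = 8.5
  p ≥ 0: p = 0 (binding)
  q ≥ 0: q = 10.5
Binding constraints: C1, p ≥ 0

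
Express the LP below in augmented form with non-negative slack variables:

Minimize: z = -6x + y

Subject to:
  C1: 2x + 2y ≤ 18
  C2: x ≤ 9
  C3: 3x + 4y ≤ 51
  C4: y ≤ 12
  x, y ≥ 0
min z = -6x + y

s.t.
  2x + 2y + s1 = 18
  x + s2 = 9
  3x + 4y + s3 = 51
  y + s4 = 12
  x, y, s1, s2, s3, s4 ≥ 0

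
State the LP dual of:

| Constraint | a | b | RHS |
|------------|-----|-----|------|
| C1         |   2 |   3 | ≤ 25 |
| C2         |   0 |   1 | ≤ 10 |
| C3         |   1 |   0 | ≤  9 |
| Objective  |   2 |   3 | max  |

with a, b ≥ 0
Minimize: z = 25y1 + 10y2 + 9y3

Subject to:
  C1: -2y1 - y3 ≤ -2
  C2: -3y1 - y2 ≤ -3
  y1, y2, y3 ≥ 0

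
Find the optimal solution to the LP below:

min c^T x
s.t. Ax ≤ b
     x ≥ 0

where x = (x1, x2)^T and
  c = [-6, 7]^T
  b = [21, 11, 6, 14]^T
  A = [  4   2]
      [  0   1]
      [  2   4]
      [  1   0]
x1 = 3, x2 = 0, z = -18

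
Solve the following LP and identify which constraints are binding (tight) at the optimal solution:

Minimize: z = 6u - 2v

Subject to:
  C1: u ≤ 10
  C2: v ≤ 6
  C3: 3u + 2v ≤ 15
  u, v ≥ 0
Optimal: u = 0, v = 6
Binding: C2, u ≥ 0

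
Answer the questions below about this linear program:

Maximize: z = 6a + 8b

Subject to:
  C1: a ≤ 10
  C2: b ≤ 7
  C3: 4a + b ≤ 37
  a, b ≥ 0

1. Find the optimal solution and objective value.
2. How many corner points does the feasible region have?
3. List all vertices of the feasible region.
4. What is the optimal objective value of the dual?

1. a = 7.5, b = 7, z = 101
2. 4
3. (0, 0), (9.25, 0), (7.5, 7), (0, 7)
4. 101 (by strong duality, equal to the primal optimum)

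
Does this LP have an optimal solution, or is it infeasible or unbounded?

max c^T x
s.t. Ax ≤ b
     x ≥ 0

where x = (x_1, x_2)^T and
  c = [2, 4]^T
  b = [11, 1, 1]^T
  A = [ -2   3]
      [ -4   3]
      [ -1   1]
Feasible point: (0, 0) satisfies every constraint, so the LP is feasible.
Direction d = (1, 0): for each constraint row a, a·d ≤ 0 —
  (-2)(1) + (3)(0) = -2 ≤ 0
  (-4)(1) + (3)(0) = -4 ≤ 0
  (-1)(1) + (1)(0) = -1 ≤ 0
and d ≥ 0, so (0, 0) + t·d stays feasible for every t ≥ 0. Along this ray z = 2x_1 + 4x_2 changes by 2 per unit t, so z → +∞.

Unbounded — the objective can increase without bound over the feasible region.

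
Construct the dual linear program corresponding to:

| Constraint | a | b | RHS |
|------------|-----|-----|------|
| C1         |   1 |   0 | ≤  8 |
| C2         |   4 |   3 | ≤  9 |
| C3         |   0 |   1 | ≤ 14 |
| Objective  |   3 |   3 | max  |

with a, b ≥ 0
Minimize: z = 8y1 + 9y2 + 14y3

Subject to:
  C1: -y1 - 4y2 ≤ -3
  C2: -3y2 - y3 ≤ -3
  y1, y2, y3 ≥ 0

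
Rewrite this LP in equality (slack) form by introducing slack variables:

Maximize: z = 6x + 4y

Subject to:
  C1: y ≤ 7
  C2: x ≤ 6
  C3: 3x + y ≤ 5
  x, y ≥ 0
max z = 6x + 4y

s.t.
  y + s1 = 7
  x + s2 = 6
  3x + y + s3 = 5
  x, y, s1, s2, s3 ≥ 0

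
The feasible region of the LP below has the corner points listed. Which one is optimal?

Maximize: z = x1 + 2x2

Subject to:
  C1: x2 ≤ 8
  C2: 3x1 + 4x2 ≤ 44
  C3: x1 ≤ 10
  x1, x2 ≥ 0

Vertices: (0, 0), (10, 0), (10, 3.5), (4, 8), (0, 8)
Evaluating z = x1 + 2x2 at each vertex:
  (0, 0): z = 0
  (10, 0): z = 10
  (10, 3.5): z = 17
  (4, 8): z = 20
  (0, 8): z = 16

The largest value is z = 20, attained at (4, 8).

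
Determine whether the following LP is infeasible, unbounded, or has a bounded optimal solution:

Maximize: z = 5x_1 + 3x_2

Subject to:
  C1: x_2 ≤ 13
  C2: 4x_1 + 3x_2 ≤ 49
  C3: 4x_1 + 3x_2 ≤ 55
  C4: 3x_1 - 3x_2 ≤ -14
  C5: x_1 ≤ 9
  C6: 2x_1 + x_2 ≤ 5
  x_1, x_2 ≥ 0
The point (0, 5) satisfies every constraint, so the LP is feasible; the constraints give x_1 ≤ 9 and x_2 ≤ 13, which with x_1, x_2 ≥ 0 keep the feasible region inside a bounded box. A feasible, bounded LP attains a finite optimum at a vertex.

Bounded optimum: z* = 15 at (0, 5).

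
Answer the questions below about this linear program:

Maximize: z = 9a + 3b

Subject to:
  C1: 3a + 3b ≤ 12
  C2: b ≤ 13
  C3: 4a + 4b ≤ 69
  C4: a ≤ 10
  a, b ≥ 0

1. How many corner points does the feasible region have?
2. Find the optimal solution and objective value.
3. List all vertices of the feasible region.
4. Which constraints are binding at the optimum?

1. 3
2. a = 4, b = 0, z = 36
3. (0, 0), (4, 0), (0, 4)
4. C1, b ≥ 0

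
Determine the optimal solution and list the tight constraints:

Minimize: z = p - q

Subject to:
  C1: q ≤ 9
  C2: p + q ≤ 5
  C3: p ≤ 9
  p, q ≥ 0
Optimal: p = 0, q = 5
Slack at optimum:
  C1: slack = 4
  C2: slack = 0 (binding)
  C3: slack = 9
  p ≥ 0: p = 0 (binding)
  q ≥ 0: q = 5
Binding constraints: C2, p ≥ 0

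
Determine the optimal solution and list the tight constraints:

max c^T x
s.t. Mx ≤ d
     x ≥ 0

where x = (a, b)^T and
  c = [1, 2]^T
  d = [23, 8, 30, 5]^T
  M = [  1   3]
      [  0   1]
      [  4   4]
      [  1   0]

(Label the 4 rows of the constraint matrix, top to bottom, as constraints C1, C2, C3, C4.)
Optimal: a = 0, b = 7.5
Slack at optimum:
  C1: slack = 0.5
  C2: slack = 0.5
  C3: slack = 0 (binding)
  C4: slack = 5
  a ≥ 0: a = 0 (binding)
  b ≥ 0: b = 7.5
Binding constraints: C3, a ≥ 0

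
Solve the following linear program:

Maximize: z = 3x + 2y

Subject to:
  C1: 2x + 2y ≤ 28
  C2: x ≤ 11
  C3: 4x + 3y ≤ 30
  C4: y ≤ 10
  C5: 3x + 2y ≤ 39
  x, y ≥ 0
x = 7.5, y = 0, z = 22.5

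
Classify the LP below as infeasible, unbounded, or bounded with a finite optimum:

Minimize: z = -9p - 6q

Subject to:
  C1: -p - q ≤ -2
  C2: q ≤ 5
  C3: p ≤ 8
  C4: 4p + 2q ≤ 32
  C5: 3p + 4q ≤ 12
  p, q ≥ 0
The point (4, 0) satisfies every constraint, so the LP is feasible; the constraints give p ≤ 8 and q ≤ 5, which with p, q ≥ 0 keep the feasible region inside a bounded box. A feasible, bounded LP attains a finite optimum at a vertex.

Feasible with finite optimum z* = -36 at (4, 0).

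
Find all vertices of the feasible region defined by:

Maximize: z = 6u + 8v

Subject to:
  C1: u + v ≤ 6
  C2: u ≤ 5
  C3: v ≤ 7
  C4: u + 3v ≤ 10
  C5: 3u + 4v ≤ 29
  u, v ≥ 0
Each vertex is the intersection of two constraint boundaries that also satisfies all remaining constraints:
  u = 0 and v = 0 → (0, 0)
  u = 5 and v = 0 → (5, 0)
  u + v = 6 and u = 5 → (5, 1)
  u + v = 6 and u + 3v = 10 → (4, 2)
  u + 3v = 10 and u = 0 → (0, 3.333)

Vertices: (0, 0), (5, 0), (5, 1), (4, 2), (0, 3.333)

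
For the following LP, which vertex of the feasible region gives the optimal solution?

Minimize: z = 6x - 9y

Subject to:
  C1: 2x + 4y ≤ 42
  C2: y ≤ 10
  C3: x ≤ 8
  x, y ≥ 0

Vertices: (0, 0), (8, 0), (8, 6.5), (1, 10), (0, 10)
Evaluating z = 6x - 9y at each vertex:
  (0, 0): z = 0
  (8, 0): z = 48
  (8, 6.5): z = -10.5
  (1, 10): z = -84
  (0, 10): z = -90

The smallest value is z = -90, attained at (0, 10).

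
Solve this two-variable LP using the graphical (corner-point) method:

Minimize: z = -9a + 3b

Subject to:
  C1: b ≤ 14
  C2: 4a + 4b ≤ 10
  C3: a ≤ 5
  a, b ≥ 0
Each vertex is the intersection of two constraint boundaries that also satisfies all remaining constraints:
  a = 0 and b = 0 → (0, 0)
  4a + 4b = 10 and b = 0 → (2.5, 0)
  4a + 4b = 10 and a = 0 → (0, 2.5)

Evaluating z = -9a + 3b at each vertex:
  (0, 0): z = 0
  (2.5, 0): z = -22.5
  (0, 2.5): z = 7.5

The minimum is at (2.5, 0) with z = -22.5.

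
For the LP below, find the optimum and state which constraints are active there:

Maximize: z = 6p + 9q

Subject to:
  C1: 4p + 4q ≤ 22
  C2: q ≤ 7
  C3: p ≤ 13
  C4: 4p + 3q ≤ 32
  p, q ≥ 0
Optimal: p = 0, q = 5.5
Slack at optimum:
  C1: slack = 0 (binding)
  C2: slack = 1.5
  C3: slack = 13
  C4: slack = 15.5
  p ≥ 0: p = 0 (binding)
  q ≥ 0: q = 5.5
Binding constraints: C1, p ≥ 0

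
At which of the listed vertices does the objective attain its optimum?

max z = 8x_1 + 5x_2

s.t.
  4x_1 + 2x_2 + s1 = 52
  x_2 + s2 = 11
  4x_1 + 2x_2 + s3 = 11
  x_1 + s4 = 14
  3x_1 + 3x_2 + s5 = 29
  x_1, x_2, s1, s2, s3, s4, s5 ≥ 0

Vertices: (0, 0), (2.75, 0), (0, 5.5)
Evaluating z = 8x_1 + 5x_2 at each vertex:
  (0, 0): z = 0
  (2.75, 0): z = 22
  (0, 5.5): z = 27.5

The largest value is z = 27.5, attained at (0, 5.5).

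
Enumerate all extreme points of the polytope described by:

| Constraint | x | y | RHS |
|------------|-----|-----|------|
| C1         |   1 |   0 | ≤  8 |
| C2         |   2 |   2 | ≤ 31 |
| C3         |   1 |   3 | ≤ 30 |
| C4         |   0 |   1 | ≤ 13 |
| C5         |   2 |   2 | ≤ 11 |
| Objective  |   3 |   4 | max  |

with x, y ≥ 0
Each vertex is the intersection of two constraint boundaries that also satisfies all remaining constraints:
  x = 0 and y = 0 → (0, 0)
  2x + 2y = 11 and y = 0 → (5.5, 0)
  2x + 2y = 11 and x = 0 → (0, 5.5)

Vertices: (0, 0), (5.5, 0), (0, 5.5)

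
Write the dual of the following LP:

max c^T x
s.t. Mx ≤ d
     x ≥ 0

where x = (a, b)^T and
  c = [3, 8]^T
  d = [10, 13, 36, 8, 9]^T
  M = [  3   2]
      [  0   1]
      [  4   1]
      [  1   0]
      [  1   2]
Minimize: z = 10y1 + 13y2 + 36y3 + 8y4 + 9y5

Subject to:
  C1: -3y1 - 4y3 - y4 - y5 ≤ -3
  C2: -2y1 - y2 - y3 - 2y5 ≤ -8
  y1, y2, y3, y4, y5 ≥ 0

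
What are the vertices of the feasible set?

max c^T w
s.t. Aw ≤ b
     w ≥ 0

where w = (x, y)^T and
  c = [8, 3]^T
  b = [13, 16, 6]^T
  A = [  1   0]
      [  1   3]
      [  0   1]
Each vertex is the intersection of two constraint boundaries that also satisfies all remaining constraints:
  x = 0 and y = 0 → (0, 0)
  x = 13 and y = 0 → (13, 0)
  x = 13 and x + 3y = 16 → (13, 1)
  x + 3y = 16 and x = 0 → (0, 5.333)

Vertices: (0, 0), (13, 0), (13, 1), (0, 5.333)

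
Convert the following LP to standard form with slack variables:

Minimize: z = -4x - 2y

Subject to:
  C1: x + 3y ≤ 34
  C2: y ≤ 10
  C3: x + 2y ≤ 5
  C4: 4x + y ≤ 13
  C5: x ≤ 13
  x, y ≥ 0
min z = -4x - 2y

s.t.
  x + 3y + s1 = 34
  y + s2 = 10
  x + 2y + s3 = 5
  4x + y + s4 = 13
  x + s5 = 13
  x, y, s1, s2, s3, s4, s5 ≥ 0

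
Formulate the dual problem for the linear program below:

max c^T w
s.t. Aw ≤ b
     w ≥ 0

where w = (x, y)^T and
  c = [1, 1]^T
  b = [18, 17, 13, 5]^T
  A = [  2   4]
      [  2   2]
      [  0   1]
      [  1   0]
Minimize: z = 18y1 + 17y2 + 13y3 + 5y4

Subject to:
  C1: -2y1 - 2y2 - y4 ≤ -1
  C2: -4y1 - 2y2 - y3 ≤ -1
  y1, y2, y3, y4 ≥ 0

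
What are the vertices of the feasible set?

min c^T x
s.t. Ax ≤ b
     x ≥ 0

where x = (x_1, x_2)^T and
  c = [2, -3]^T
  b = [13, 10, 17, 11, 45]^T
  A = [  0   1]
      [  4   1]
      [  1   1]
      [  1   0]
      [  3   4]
Each vertex is the intersection of two constraint boundaries that also satisfies all remaining constraints:
  x_1 = 0 and x_2 = 0 → (0, 0)
  4x_1 + x_2 = 10 and x_2 = 0 → (2.5, 0)
  4x_1 + x_2 = 10 and x_1 = 0 → (0, 10)

Vertices: (0, 0), (2.5, 0), (0, 10)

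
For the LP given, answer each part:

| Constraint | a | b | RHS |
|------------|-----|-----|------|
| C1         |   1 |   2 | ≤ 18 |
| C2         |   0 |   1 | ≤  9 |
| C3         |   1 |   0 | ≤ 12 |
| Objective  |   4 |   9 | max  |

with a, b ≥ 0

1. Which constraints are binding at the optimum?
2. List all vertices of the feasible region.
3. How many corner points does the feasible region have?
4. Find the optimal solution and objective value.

1. C1, C2, a ≥ 0
2. (0, 0), (12, 0), (12, 3), (0, 9)
3. 4
4. a = 0, b = 9, z = 81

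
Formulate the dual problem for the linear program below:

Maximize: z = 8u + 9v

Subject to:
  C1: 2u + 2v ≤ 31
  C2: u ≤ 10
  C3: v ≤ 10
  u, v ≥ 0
Minimize: z = 31y1 + 10y2 + 10y3

Subject to:
  C1: -2y1 - y2 ≤ -8
  C2: -2y1 - y3 ≤ -9
  y1, y2, y3 ≥ 0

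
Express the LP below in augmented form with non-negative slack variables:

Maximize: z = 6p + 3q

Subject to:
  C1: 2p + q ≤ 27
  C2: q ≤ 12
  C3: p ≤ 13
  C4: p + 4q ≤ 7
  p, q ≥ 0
max z = 6p + 3q

s.t.
  2p + q + s1 = 27
  q + s2 = 12
  p + s3 = 13
  p + 4q + s4 = 7
  p, q, s1, s2, s3, s4 ≥ 0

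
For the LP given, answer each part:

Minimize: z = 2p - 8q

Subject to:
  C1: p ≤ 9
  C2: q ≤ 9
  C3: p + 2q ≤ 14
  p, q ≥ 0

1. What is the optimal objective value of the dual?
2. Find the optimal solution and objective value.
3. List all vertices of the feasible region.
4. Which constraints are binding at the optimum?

1. -56 (by strong duality, equal to the primal optimum)
2. p = 0, q = 7, z = -56
3. (0, 0), (9, 0), (9, 2.5), (0, 7)
4. C3, p ≥ 0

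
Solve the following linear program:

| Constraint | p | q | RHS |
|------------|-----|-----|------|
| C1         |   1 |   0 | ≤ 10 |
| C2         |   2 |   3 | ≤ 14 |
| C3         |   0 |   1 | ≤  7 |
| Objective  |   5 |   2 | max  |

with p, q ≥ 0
Each vertex is the intersection of two constraint boundaries that also satisfies all remaining constraints:
  p = 0 and q = 0 → (0, 0)
  2p + 3q = 14 and q = 0 → (7, 0)
  2p + 3q = 14 and p = 0 → (0, 4.667)

Evaluating z = 5p + 2q at each vertex:
  (0, 0): z = 0
  (7, 0): z = 35
  (0, 4.667): z = 9.333

The maximum is at (7, 0) with z = 35.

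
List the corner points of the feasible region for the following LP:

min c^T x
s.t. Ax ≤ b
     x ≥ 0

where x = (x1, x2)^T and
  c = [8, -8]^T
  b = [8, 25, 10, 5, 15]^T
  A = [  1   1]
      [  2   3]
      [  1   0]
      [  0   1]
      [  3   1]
Each vertex is the intersection of two constraint boundaries that also satisfies all remaining constraints:
  x1 = 0 and x2 = 0 → (0, 0)
  3x1 + x2 = 15 and x2 = 0 → (5, 0)
  x1 + x2 = 8 and 3x1 + x2 = 15 → (3.5, 4.5)
  x1 + x2 = 8 and x2 = 5 → (3, 5)
  x2 = 5 and x1 = 0 → (0, 5)

Vertices: (0, 0), (5, 0), (3.5, 4.5), (3, 5), (0, 5)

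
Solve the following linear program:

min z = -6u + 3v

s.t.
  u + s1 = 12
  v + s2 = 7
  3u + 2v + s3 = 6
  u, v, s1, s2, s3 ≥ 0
Each vertex is the intersection of two constraint boundaries that also satisfies all remaining constraints:
  u = 0 and v = 0 → (0, 0)
  3u + 2v = 6 and v = 0 → (2, 0)
  3u + 2v = 6 and u = 0 → (0, 3)

Evaluating z = -6u + 3v at each vertex:
  (0, 0): z = 0
  (2, 0): z = -12
  (0, 3): z = 9

The minimum is at (2, 0) with z = -12.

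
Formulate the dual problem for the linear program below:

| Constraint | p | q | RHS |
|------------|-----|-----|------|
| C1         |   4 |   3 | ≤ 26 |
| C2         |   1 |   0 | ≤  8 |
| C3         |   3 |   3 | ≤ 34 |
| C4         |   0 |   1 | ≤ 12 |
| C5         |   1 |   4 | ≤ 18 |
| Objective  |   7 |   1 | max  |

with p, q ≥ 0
Minimize: z = 26y1 + 8y2 + 34y3 + 12y4 + 18y5

Subject to:
  C1: -4y1 - y2 - 3y3 - y5 ≤ -7
  C2: -3y1 - 3y3 - y4 - 4y5 ≤ -1
  y1, y2, y3, y4, y5 ≥ 0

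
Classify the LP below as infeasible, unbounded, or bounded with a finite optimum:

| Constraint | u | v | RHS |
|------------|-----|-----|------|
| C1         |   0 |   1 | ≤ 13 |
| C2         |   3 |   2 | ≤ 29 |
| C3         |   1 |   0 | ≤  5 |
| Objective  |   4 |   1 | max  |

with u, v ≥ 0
The point (5, 7) satisfies every constraint, so the LP is feasible; the constraints give u ≤ 5 and v ≤ 13, which with u, v ≥ 0 keep the feasible region inside a bounded box. A feasible, bounded LP attains a finite optimum at a vertex.

Evaluating z = 4u + v at each vertex:
  (0, 0): z = 0
  (5, 0): z = 20
  (5, 7): z = 27
  (1, 13): z = 17
  (0, 13): z = 13

The LP has an optimal solution: (5, 7) with z = 27.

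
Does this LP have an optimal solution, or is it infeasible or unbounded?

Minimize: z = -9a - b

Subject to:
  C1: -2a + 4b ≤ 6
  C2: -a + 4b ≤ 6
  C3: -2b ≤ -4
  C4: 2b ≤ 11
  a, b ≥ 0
Feasible point: (2, 2) satisfies every constraint, so the LP is feasible.
Direction d = (1, 0): for each constraint row a, a·d ≤ 0 —
  (-2)(1) + (4)(0) = -2 ≤ 0
  (-1)(1) + (4)(0) = -1 ≤ 0
  (0)(1) + (-2)(0) = 0 ≤ 0
  (0)(1) + (2)(0) = 0 ≤ 0
and d ≥ 0, so (2, 2) + t·d stays feasible for every t ≥ 0. Along this ray z = -9a - b changes by -9 per unit t, so z → −∞.

The LP is unbounded; z can be made arbitrarily small.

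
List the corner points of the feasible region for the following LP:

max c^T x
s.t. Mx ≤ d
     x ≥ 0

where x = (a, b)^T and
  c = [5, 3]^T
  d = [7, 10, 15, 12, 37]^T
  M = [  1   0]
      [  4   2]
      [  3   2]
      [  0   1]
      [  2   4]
Each vertex is the intersection of two constraint boundaries that also satisfies all remaining constraints:
  a = 0 and b = 0 → (0, 0)
  4a + 2b = 10 and b = 0 → (2.5, 0)
  4a + 2b = 10 and a = 0 → (0, 5)

Vertices: (0, 0), (2.5, 0), (0, 5)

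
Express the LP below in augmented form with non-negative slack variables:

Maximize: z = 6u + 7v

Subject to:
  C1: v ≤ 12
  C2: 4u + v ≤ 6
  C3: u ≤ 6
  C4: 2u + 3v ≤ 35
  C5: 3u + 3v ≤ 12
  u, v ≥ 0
max z = 6u + 7v

s.t.
  v + s1 = 12
  4u + v + s2 = 6
  u + s3 = 6
  2u + 3v + s4 = 35
  3u + 3v + s5 = 12
  u, v, s1, s2, s3, s4, s5 ≥ 0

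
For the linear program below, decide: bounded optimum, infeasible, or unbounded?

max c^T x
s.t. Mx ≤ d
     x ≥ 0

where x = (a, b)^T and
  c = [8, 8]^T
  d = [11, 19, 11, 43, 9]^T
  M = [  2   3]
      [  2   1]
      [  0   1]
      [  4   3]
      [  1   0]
The point (5.5, 0) satisfies every constraint, so the LP is feasible; the constraints give a ≤ 9 and b ≤ 11, which with a, b ≥ 0 keep the feasible region inside a bounded box. A feasible, bounded LP attains a finite optimum at a vertex.

Feasible with finite optimum z* = 44 at (5.5, 0).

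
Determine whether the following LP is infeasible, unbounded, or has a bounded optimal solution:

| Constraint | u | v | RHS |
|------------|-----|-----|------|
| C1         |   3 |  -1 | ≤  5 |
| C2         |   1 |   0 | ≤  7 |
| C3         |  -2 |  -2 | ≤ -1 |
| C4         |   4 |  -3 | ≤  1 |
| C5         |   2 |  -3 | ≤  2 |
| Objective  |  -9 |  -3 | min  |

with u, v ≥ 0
Feasible point: (0, 1) satisfies every constraint, so the LP is feasible.
Direction d = (0, 1): for each constraint row a, a·d ≤ 0 —
  (3)(0) + (-1)(1) = -1 ≤ 0
  (1)(0) + (0)(1) = 0 ≤ 0
  (-2)(0) + (-2)(1) = -2 ≤ 0
  (4)(0) + (-3)(1) = -3 ≤ 0
  (2)(0) + (-3)(1) = -3 ≤ 0
and d ≥ 0, so (0, 1) + t·d stays feasible for every t ≥ 0. Along this ray z = -9u - 3v changes by -3 per unit t, so z → −∞.

The LP is unbounded; z can be made arbitrarily small.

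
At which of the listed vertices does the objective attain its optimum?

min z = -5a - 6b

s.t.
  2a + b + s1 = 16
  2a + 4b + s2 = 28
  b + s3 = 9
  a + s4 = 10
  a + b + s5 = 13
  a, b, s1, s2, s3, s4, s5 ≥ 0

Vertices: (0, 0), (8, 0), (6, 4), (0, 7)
Evaluating z = -5a - 6b at each vertex:
  (0, 0): z = 0
  (8, 0): z = -40
  (6, 4): z = -54
  (0, 7): z = -42

The smallest value is z = -54, attained at (6, 4).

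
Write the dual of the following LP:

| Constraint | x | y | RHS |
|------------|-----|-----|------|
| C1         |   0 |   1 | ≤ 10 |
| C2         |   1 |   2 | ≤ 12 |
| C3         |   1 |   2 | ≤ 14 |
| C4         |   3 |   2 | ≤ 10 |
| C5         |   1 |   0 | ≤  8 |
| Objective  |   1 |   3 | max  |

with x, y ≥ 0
Minimize: z = 10y1 + 12y2 + 14y3 + 10y4 + 8y5

Subject to:
  C1: -y2 - y3 - 3y4 - y5 ≤ -1
  C2: -y1 - 2y2 - 2y3 - 2y4 ≤ -3
  y1, y2, y3, y4, y5 ≥ 0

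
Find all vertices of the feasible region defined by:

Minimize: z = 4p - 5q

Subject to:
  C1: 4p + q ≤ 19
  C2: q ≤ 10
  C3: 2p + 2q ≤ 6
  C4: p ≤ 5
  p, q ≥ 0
Each vertex is the intersection of two constraint boundaries that also satisfies all remaining constraints:
  p = 0 and q = 0 → (0, 0)
  2p + 2q = 6 and q = 0 → (3, 0)
  2p + 2q = 6 and p = 0 → (0, 3)

Vertices: (0, 0), (3, 0), (0, 3)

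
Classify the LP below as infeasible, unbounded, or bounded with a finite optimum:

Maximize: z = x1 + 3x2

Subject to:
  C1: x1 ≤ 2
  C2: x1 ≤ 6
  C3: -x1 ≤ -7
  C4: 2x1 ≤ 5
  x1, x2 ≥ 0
C1 requires x1 ≤ 2, while C3 (-x1 ≤ -7) is equivalent to x1 ≥ 7. Together they would need 7 ≤ x1 ≤ 2, which is impossible since 7 > 2. No point satisfies all constraints.

Infeasible: no point satisfies all constraints simultaneously.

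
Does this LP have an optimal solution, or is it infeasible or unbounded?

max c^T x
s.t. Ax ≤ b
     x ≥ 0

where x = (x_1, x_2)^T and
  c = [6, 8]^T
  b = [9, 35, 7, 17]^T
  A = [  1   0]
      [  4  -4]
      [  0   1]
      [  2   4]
The point (8.5, 0) satisfies every constraint, so the LP is feasible; the constraints give x_1 ≤ 9 and x_2 ≤ 7, which with x_1, x_2 ≥ 0 keep the feasible region inside a bounded box. A feasible, bounded LP attains a finite optimum at a vertex.

Bounded optimum: z* = 51 at (8.5, 0).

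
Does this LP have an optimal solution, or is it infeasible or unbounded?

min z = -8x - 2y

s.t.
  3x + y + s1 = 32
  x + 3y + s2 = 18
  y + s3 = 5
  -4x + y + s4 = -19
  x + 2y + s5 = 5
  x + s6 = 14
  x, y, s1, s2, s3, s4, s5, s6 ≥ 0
The point (5, 0) satisfies every constraint, so the LP is feasible; the constraints give x ≤ 14 and y ≤ 5, which with x, y ≥ 0 keep the feasible region inside a bounded box. A feasible, bounded LP attains a finite optimum at a vertex.

Evaluating z = -8x - 2y at each vertex:
  (4.75, 0): z = -38
  (5, 0): z = -40
  (4.778, 0.1111): z = -38.44

Bounded optimum: z* = -40 at (5, 0).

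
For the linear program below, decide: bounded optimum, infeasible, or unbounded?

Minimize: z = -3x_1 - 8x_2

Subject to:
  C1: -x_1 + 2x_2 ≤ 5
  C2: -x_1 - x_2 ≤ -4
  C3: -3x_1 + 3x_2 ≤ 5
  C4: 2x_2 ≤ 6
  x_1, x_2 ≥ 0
Feasible point: (2, 2) satisfies every constraint, so the LP is feasible.
Direction d = (1, 0): for each constraint row a, a·d ≤ 0 —
  (-1)(1) + (2)(0) = -1 ≤ 0
  (-1)(1) + (-1)(0) = -1 ≤ 0
  (-3)(1) + (3)(0) = -3 ≤ 0
  (0)(1) + (2)(0) = 0 ≤ 0
and d ≥ 0, so (2, 2) + t·d stays feasible for every t ≥ 0. Along this ray z = -3x_1 - 8x_2 changes by -3 per unit t, so z → −∞.

Unbounded: there is a feasible ray along which z → −∞.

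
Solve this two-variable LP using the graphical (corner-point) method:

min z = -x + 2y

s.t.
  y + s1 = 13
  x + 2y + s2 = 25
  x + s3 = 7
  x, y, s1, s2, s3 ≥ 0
Each vertex is the intersection of two constraint boundaries that also satisfies all remaining constraints:
  x = 0 and y = 0 → (0, 0)
  x = 7 and y = 0 → (7, 0)
  x + 2y = 25 and x = 7 → (7, 9)
  x + 2y = 25 and x = 0 → (0, 12.5)

Evaluating z = -x + 2y at each vertex:
  (0, 0): z = 0
  (7, 0): z = -7
  (7, 9): z = 11
  (0, 12.5): z = 25

The minimum is at (7, 0) with z = -7.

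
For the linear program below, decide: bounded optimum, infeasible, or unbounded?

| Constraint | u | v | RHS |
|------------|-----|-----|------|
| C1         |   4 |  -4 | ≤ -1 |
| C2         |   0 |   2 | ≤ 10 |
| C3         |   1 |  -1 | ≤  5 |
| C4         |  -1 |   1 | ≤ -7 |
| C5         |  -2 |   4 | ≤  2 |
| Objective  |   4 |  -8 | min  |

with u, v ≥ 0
C3 requires u - v ≤ 5, while C4 (-u + v ≤ -7) is equivalent to u - v ≥ 7. Together they would need 7 ≤ u - v ≤ 5, which is impossible since 7 > 5. No point satisfies all constraints.

Infeasible: no point satisfies all constraints simultaneously.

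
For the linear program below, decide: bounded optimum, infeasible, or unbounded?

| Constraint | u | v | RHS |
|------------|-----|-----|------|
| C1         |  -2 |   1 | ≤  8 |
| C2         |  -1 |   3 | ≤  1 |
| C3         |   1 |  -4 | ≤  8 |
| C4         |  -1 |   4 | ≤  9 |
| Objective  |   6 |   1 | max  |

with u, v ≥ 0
Feasible point: (0, 0) satisfies every constraint, so the LP is feasible.
Direction d = (4, 1): for each constraint row a, a·d ≤ 0 —
  (-2)(4) + (1)(1) = -7 ≤ 0
  (-1)(4) + (3)(1) = -1 ≤ 0
  (1)(4) + (-4)(1) = 0 ≤ 0
  (-1)(4) + (4)(1) = 0 ≤ 0
and d ≥ 0, so (0, 0) + t·d stays feasible for every t ≥ 0. Along this ray z = 6u + v changes by 25 per unit t, so z → +∞.

Unbounded: there is a feasible ray along which z → +∞.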